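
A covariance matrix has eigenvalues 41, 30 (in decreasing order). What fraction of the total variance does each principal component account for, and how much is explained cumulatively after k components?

Step 1 — total variance = trace(Sigma) = Σ λ_i = 41 + 30 = 71.

Step 2 — fraction explained by component i = λ_i / Σ λ:
  PC1: 41/71 = 0.5775
  PC2: 30/71 = 0.4225

Step 3 — cumulative fraction after k components = (λ_1 + ... + λ_k) / Σ λ:
  k = 1: 41/71 = 0.5775
  k = 2: (41 + 30)/71 = 71/71 = 1

Summary (fraction, with percent):

explained: PC1 0.5775 (57.75%), PC2 0.4225 (42.25%);  cumulative: 0.5775, 1


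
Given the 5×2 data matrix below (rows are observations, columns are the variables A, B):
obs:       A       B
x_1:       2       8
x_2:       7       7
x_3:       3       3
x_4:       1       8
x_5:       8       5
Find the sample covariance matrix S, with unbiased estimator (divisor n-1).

Step 1 — column means:
  mean(A) = (2 + 7 + 3 + 1 + 8) / 5 = 21/5 = 4.2
  mean(B) = (8 + 7 + 3 + 8 + 5) / 5 = 31/5 = 6.2

Step 2 — sample covariance S[i,j] = (1/(n-1)) · Σ_k (x_{k,i} - mean_i) · (x_{k,j} - mean_j), with n-1 = 4.
  S[A,A] = ((-2.2)·(-2.2) + (2.8)·(2.8) + (-1.2)·(-1.2) + (-3.2)·(-3.2) + (3.8)·(3.8)) / 4 = 38.8/4 = 9.7
  S[A,B] = ((-2.2)·(1.8) + (2.8)·(0.8) + (-1.2)·(-3.2) + (-3.2)·(1.8) + (3.8)·(-1.2)) / 4 = -8.2/4 = -2.05
  S[B,B] = ((1.8)·(1.8) + (0.8)·(0.8) + (-3.2)·(-3.2) + (1.8)·(1.8) + (-1.2)·(-1.2)) / 4 = 18.8/4 = 4.7

S is symmetric (S[j,i] = S[i,j]). Assembling:

S = [[9.7, -2.05],
 [-2.05, 4.7]]


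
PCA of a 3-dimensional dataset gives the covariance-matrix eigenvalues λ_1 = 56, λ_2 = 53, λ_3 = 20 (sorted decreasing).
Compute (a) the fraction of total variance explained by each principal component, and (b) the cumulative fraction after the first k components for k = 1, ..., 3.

Step 1 — total variance = trace(Sigma) = Σ λ_i = 56 + 53 + 20 = 129.

Step 2 — fraction explained by component i = λ_i / Σ λ:
  PC1: 56/129 = 0.4341
  PC2: 53/129 = 0.4109
  PC3: 20/129 = 0.155

Step 3 — cumulative fraction after k components = (λ_1 + ... + λ_k) / Σ λ:
  k = 1: 56/129 = 0.4341
  k = 2: (56 + 53)/129 = 109/129 = 0.845
  k = 3: (56 + 53 + 20)/129 = 129/129 = 1

Summary (fraction, with percent):

explained: PC1 0.4341 (43.41%), PC2 0.4109 (41.09%), PC3 0.155 (15.5%);  cumulative: 0.4341, 0.845, 1


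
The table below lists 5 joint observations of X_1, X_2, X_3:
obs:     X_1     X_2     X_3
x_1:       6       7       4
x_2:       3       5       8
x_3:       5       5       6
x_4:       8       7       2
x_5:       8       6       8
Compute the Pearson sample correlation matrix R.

Step 1 — column means:
  mean(X_1) = (6 + 3 + 5 + 8 + 8) / 5 = 30/5 = 6
  mean(X_2) = (7 + 5 + 5 + 7 + 6) / 5 = 30/5 = 6
  mean(X_3) = (4 + 8 + 6 + 2 + 8) / 5 = 28/5 = 5.6

Step 2 — sample variances and covariances s[i,j] = (1/(n-1)) · Σ_k (x_{k,i} - mean_i) · (x_{k,j} - mean_j), with n-1 = 4:
  s[X_1,X_1] = ((0)·(0) + (-3)·(-3) + (-1)·(-1) + (2)·(2) + (2)·(2)) / 4 = 18/4 = 4.5
  s[X_1,X_2] = ((0)·(1) + (-3)·(-1) + (-1)·(-1) + (2)·(1) + (2)·(0)) / 4 = 6/4 = 1.5
  s[X_1,X_3] = ((0)·(-1.6) + (-3)·(2.4) + (-1)·(0.4) + (2)·(-3.6) + (2)·(2.4)) / 4 = -10/4 = -2.5
  s[X_2,X_2] = ((1)·(1) + (-1)·(-1) + (-1)·(-1) + (1)·(1) + (0)·(0)) / 4 = 4/4 = 1
  s[X_2,X_3] = ((1)·(-1.6) + (-1)·(2.4) + (-1)·(0.4) + (1)·(-3.6) + (0)·(2.4)) / 4 = -8/4 = -2
  s[X_3,X_3] = ((-1.6)·(-1.6) + (2.4)·(2.4) + (0.4)·(0.4) + (-3.6)·(-3.6) + (2.4)·(2.4)) / 4 = 27.2/4 = 6.8
  Sample standard deviations s_i = √(s[i,i]):
  s(X_1) = √(4.5) = 2.1213
  s(X_2) = √(1) = 1
  s(X_3) = √(6.8) = 2.6077

Step 3 — r_{ij} = s_{ij} / (s_i · s_j):
  r[X_1,X_1] = 1 (diagonal).
  r[X_1,X_2] = 1.5 / (2.1213 · 1) = 1.5 / 2.1213 = 0.7071
  r[X_1,X_3] = -2.5 / (2.1213 · 2.6077) = -2.5 / 5.5317 = -0.4519
  r[X_2,X_2] = 1 (diagonal).
  r[X_2,X_3] = -2 / (1 · 2.6077) = -2 / 2.6077 = -0.767
  r[X_3,X_3] = 1 (diagonal).

R is symmetric with unit diagonal. Assembling:

R = [[1, 0.7071, -0.4519],
 [0.7071, 1, -0.767],
 [-0.4519, -0.767, 1]]


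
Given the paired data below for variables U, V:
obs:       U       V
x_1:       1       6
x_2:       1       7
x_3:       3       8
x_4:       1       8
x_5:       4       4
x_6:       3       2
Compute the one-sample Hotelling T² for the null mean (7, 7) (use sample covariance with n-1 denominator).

Step 1 — sample mean vector:
  mean(U) = (1 + 1 + 3 + 1 + 4 + 3) / 6 = 13/6 = 2.1667
  mean(V) = (6 + 7 + 8 + 8 + 4 + 2) / 6 = 35/6 = 5.8333
  x̄ = (2.1667, 5.8333),  deviation x̄ - mu_0 = (2.1667, 5.8333) - (7, 7) = (-4.8333, -1.1667).

Step 2 — sample covariance matrix, S[i,j] = (1/(n-1)) · Σ_k (x_{k,i} - mean_i) · (x_{k,j} - mean_j), divisor n-1 = 5:
  S[U,U] = ((-1.1667)·(-1.1667) + (-1.1667)·(-1.1667) + (0.8333)·(0.8333) + (-1.1667)·(-1.1667) + (1.8333)·(1.8333) + (0.8333)·(0.8333)) / 5 = 8.8333/5 = 1.7667
  S[U,V] = ((-1.1667)·(0.1667) + (-1.1667)·(1.1667) + (0.8333)·(2.1667) + (-1.1667)·(2.1667) + (1.8333)·(-1.8333) + (0.8333)·(-3.8333)) / 5 = -8.8333/5 = -1.7667
  S[V,V] = ((0.1667)·(0.1667) + (1.1667)·(1.1667) + (2.1667)·(2.1667) + (2.1667)·(2.1667) + (-1.8333)·(-1.8333) + (-3.8333)·(-3.8333)) / 5 = 28.8333/5 = 5.7667
  S = [[1.7667, -1.7667],
 [-1.7667, 5.7667]].

Step 3 — invert S. det(S) = 1.7667·5.7667 - (-1.7667)² = 7.0667.
  S^{-1} = (1/det) · [[d, -b], [-b, a]] = [[0.816, 0.25],
 [0.25, 0.25]].

Step 4 — quadratic form (x̄ - mu_0)^T · S^{-1} · (x̄ - mu_0):
  S^{-1} · (x̄ - mu_0) = (-4.2358, -1.5),
  (x̄ - mu_0)^T · [...] = (-4.8333)·(-4.2358) + (-1.1667)·(-1.5) = 22.2233.

Step 5 — scale by n: T² = 6 · 22.2233 = 133.3396.

T² ≈ 133.3396


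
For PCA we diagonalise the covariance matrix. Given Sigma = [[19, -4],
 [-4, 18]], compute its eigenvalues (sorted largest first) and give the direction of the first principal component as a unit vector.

Step 1 — characteristic polynomial of 2×2 Sigma:
  det(Sigma - λI) = λ² - trace · λ + det = 0.
  trace = 19 + 18 = 37, det = 19·18 - (-4)² = 326.
Step 2 — discriminant:
  Δ = trace² - 4·det = 1369 - 1304 = 65.
Step 3 — eigenvalues:
  λ = (trace ± √Δ)/2 = (37 ± 8.0623)/2,
  λ_1 = 22.5311,  λ_2 = 14.4689.

Step 4 — unit eigenvector for λ_1: solve (Sigma - λ_1 I)v = 0. First row:
  (19 - 22.5311)·v_x + (-4)·v_y = 0, i.e. (-3.5311)·v_x + (-4)·v_y = 0,
  so v ∝ (b, λ_1 - a) = (-4, 3.5311); multiply by -1 so the first entry is positive: u = (4, -3.5311).
  ||u|| = √((4)² + (-3.5311)²) = √(28.4689) ≈ 5.3356,
  v_1 = u/||u|| ≈ (0.7497, -0.6618) (||v_1|| = 1).

λ_1 = 22.5311,  λ_2 = 14.4689;  v_1 ≈ (0.7497, -0.6618)


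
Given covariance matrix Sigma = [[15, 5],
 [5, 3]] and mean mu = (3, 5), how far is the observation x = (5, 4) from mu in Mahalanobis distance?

Step 1 — centre the observation: (x - mu) = (2, -1).

Step 2 — invert Sigma. det(Sigma) = 15·3 - (5)² = 20.
  Sigma^{-1} = (1/det) · [[d, -b], [-b, a]] = [[0.15, -0.25],
 [-0.25, 0.75]].

Step 3 — form the quadratic (x - mu)^T · Sigma^{-1} · (x - mu):
  Sigma^{-1} · (x - mu) = (0.55, -1.25).
  (x - mu)^T · [Sigma^{-1} · (x - mu)] = (2)·(0.55) + (-1)·(-1.25) = 2.35.

Step 4 — take square root: d = √(2.35) ≈ 1.533.

d(x, mu) = √(2.35) ≈ 1.533


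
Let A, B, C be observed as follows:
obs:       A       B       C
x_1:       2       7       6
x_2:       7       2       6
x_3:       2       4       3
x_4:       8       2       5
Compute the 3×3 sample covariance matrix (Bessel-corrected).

Step 1 — column means:
  mean(A) = (2 + 7 + 2 + 8) / 4 = 19/4 = 4.75
  mean(B) = (7 + 2 + 4 + 2) / 4 = 15/4 = 3.75
  mean(C) = (6 + 6 + 3 + 5) / 4 = 20/4 = 5

Step 2 — sample covariance S[i,j] = (1/(n-1)) · Σ_k (x_{k,i} - mean_i) · (x_{k,j} - mean_j), with n-1 = 3.
  S[A,A] = ((-2.75)·(-2.75) + (2.25)·(2.25) + (-2.75)·(-2.75) + (3.25)·(3.25)) / 3 = 30.75/3 = 10.25
  S[A,B] = ((-2.75)·(3.25) + (2.25)·(-1.75) + (-2.75)·(0.25) + (3.25)·(-1.75)) / 3 = -19.25/3 = -6.4167
  S[A,C] = ((-2.75)·(1) + (2.25)·(1) + (-2.75)·(-2) + (3.25)·(0)) / 3 = 5/3 = 1.6667
  S[B,B] = ((3.25)·(3.25) + (-1.75)·(-1.75) + (0.25)·(0.25) + (-1.75)·(-1.75)) / 3 = 16.75/3 = 5.5833
  S[B,C] = ((3.25)·(1) + (-1.75)·(1) + (0.25)·(-2) + (-1.75)·(0)) / 3 = 1/3 = 0.3333
  S[C,C] = ((1)·(1) + (1)·(1) + (-2)·(-2) + (0)·(0)) / 3 = 6/3 = 2

S is symmetric (S[j,i] = S[i,j]). Assembling:

S = [[10.25, -6.4167, 1.6667],
 [-6.4167, 5.5833, 0.3333],
 [1.6667, 0.3333, 2]]


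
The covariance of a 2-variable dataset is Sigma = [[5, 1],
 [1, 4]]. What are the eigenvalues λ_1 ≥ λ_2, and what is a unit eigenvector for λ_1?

Step 1 — characteristic polynomial of 2×2 Sigma:
  det(Sigma - λI) = λ² - trace · λ + det = 0.
  trace = 5 + 4 = 9, det = 5·4 - (1)² = 19.
Step 2 — discriminant:
  Δ = trace² - 4·det = 81 - 76 = 5.
Step 3 — eigenvalues:
  λ = (trace ± √Δ)/2 = (9 ± 2.2361)/2,
  λ_1 = 5.618,  λ_2 = 3.382.

Step 4 — unit eigenvector for λ_1: solve (Sigma - λ_1 I)v = 0. First row:
  (5 - 5.618)·v_x + (1)·v_y = 0, i.e. (-0.618)·v_x + (1)·v_y = 0,
  so v ∝ (b, λ_1 - a) = (1, 0.618) = u.
  ||u|| = √((1)² + (0.618)²) = √(1.382) ≈ 1.1756,
  v_1 = u/||u|| ≈ (0.8507, 0.5257) (||v_1|| = 1).

λ_1 = 5.618,  λ_2 = 3.382;  v_1 ≈ (0.8507, 0.5257)


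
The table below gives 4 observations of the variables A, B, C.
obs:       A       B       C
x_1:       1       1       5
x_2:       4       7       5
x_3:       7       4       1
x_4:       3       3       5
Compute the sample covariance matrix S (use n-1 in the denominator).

Step 1 — column means:
  mean(A) = (1 + 4 + 7 + 3) / 4 = 15/4 = 3.75
  mean(B) = (1 + 7 + 4 + 3) / 4 = 15/4 = 3.75
  mean(C) = (5 + 5 + 1 + 5) / 4 = 16/4 = 4

Step 2 — sample covariance S[i,j] = (1/(n-1)) · Σ_k (x_{k,i} - mean_i) · (x_{k,j} - mean_j), with n-1 = 3.
  S[A,A] = ((-2.75)·(-2.75) + (0.25)·(0.25) + (3.25)·(3.25) + (-0.75)·(-0.75)) / 3 = 18.75/3 = 6.25
  S[A,B] = ((-2.75)·(-2.75) + (0.25)·(3.25) + (3.25)·(0.25) + (-0.75)·(-0.75)) / 3 = 9.75/3 = 3.25
  S[A,C] = ((-2.75)·(1) + (0.25)·(1) + (3.25)·(-3) + (-0.75)·(1)) / 3 = -13/3 = -4.3333
  S[B,B] = ((-2.75)·(-2.75) + (3.25)·(3.25) + (0.25)·(0.25) + (-0.75)·(-0.75)) / 3 = 18.75/3 = 6.25
  S[B,C] = ((-2.75)·(1) + (3.25)·(1) + (0.25)·(-3) + (-0.75)·(1)) / 3 = -1/3 = -0.3333
  S[C,C] = ((1)·(1) + (1)·(1) + (-3)·(-3) + (1)·(1)) / 3 = 12/3 = 4

S is symmetric (S[j,i] = S[i,j]). Assembling:

S = [[6.25, 3.25, -4.3333],
 [3.25, 6.25, -0.3333],
 [-4.3333, -0.3333, 4]]


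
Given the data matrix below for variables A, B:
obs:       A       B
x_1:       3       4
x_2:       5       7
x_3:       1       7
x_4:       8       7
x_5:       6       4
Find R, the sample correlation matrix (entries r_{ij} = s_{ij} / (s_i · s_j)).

Step 1 — column means:
  mean(A) = (3 + 5 + 1 + 8 + 6) / 5 = 23/5 = 4.6
  mean(B) = (4 + 7 + 7 + 7 + 4) / 5 = 29/5 = 5.8

Step 2 — sample variances and covariances s[i,j] = (1/(n-1)) · Σ_k (x_{k,i} - mean_i) · (x_{k,j} - mean_j), with n-1 = 4:
  s[A,A] = ((-1.6)·(-1.6) + (0.4)·(0.4) + (-3.6)·(-3.6) + (3.4)·(3.4) + (1.4)·(1.4)) / 4 = 29.2/4 = 7.3
  s[A,B] = ((-1.6)·(-1.8) + (0.4)·(1.2) + (-3.6)·(1.2) + (3.4)·(1.2) + (1.4)·(-1.8)) / 4 = 0.6/4 = 0.15
  s[B,B] = ((-1.8)·(-1.8) + (1.2)·(1.2) + (1.2)·(1.2) + (1.2)·(1.2) + (-1.8)·(-1.8)) / 4 = 10.8/4 = 2.7
  Sample standard deviations s_i = √(s[i,i]):
  s(A) = √(7.3) = 2.7019
  s(B) = √(2.7) = 1.6432

Step 3 — r_{ij} = s_{ij} / (s_i · s_j):
  r[A,A] = 1 (diagonal).
  r[A,B] = 0.15 / (2.7019 · 1.6432) = 0.15 / 4.4396 = 0.0338
  r[B,B] = 1 (diagonal).

R is symmetric with unit diagonal. Assembling:

R = [[1, 0.0338],
 [0.0338, 1]]


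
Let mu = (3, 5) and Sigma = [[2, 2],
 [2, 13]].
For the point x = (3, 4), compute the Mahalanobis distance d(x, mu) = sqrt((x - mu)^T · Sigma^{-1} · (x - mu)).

Step 1 — centre the observation: (x - mu) = (0, -1).

Step 2 — invert Sigma. det(Sigma) = 2·13 - (2)² = 22.
  Sigma^{-1} = (1/det) · [[d, -b], [-b, a]] = [[0.5909, -0.0909],
 [-0.0909, 0.0909]].

Step 3 — form the quadratic (x - mu)^T · Sigma^{-1} · (x - mu):
  Sigma^{-1} · (x - mu) = (0.0909, -0.0909).
  (x - mu)^T · [Sigma^{-1} · (x - mu)] = (0)·(0.0909) + (-1)·(-0.0909) = 0.0909.

Step 4 — take square root: d = √(0.0909) ≈ 0.3015.

d(x, mu) = √(0.0909) ≈ 0.3015


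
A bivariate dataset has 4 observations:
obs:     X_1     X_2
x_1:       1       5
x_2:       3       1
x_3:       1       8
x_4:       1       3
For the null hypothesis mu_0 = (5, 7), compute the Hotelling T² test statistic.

Step 1 — sample mean vector:
  mean(X_1) = (1 + 3 + 1 + 1) / 4 = 6/4 = 1.5
  mean(X_2) = (5 + 1 + 8 + 3) / 4 = 17/4 = 4.25
  x̄ = (1.5, 4.25),  deviation x̄ - mu_0 = (1.5, 4.25) - (5, 7) = (-3.5, -2.75).

Step 2 — sample covariance matrix, S[i,j] = (1/(n-1)) · Σ_k (x_{k,i} - mean_i) · (x_{k,j} - mean_j), divisor n-1 = 3:
  S[X_1,X_1] = ((-0.5)·(-0.5) + (1.5)·(1.5) + (-0.5)·(-0.5) + (-0.5)·(-0.5)) / 3 = 3/3 = 1
  S[X_1,X_2] = ((-0.5)·(0.75) + (1.5)·(-3.25) + (-0.5)·(3.75) + (-0.5)·(-1.25)) / 3 = -6.5/3 = -2.1667
  S[X_2,X_2] = ((0.75)·(0.75) + (-3.25)·(-3.25) + (3.75)·(3.75) + (-1.25)·(-1.25)) / 3 = 26.75/3 = 8.9167
  S = [[1, -2.1667],
 [-2.1667, 8.9167]].

Step 3 — invert S. det(S) = 1·8.9167 - (-2.1667)² = 4.2222.
  S^{-1} = (1/det) · [[d, -b], [-b, a]] = [[2.1118, 0.5132],
 [0.5132, 0.2368]].

Step 4 — quadratic form (x̄ - mu_0)^T · S^{-1} · (x̄ - mu_0):
  S^{-1} · (x̄ - mu_0) = (-8.8026, -2.4474),
  (x̄ - mu_0)^T · [...] = (-3.5)·(-8.8026) + (-2.75)·(-2.4474) = 37.5395.

Step 5 — scale by n: T² = 4 · 37.5395 = 150.1579.

T² ≈ 150.1579


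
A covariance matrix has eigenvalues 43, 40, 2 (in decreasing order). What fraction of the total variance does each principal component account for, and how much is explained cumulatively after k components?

Step 1 — total variance = trace(Sigma) = Σ λ_i = 43 + 40 + 2 = 85.

Step 2 — fraction explained by component i = λ_i / Σ λ:
  PC1: 43/85 = 0.5059
  PC2: 40/85 = 0.4706
  PC3: 2/85 = 0.0235

Step 3 — cumulative fraction after k components = (λ_1 + ... + λ_k) / Σ λ:
  k = 1: 43/85 = 0.5059
  k = 2: (43 + 40)/85 = 83/85 = 0.9765
  k = 3: (43 + 40 + 2)/85 = 85/85 = 1

Summary (fraction, with percent):

explained: PC1 0.5059 (50.59%), PC2 0.4706 (47.06%), PC3 0.0235 (2.35%);  cumulative: 0.5059, 0.9765, 1


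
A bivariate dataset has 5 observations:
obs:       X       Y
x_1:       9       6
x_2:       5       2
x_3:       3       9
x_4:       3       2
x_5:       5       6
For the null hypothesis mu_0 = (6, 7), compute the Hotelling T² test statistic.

Step 1 — sample mean vector:
  mean(X) = (9 + 5 + 3 + 3 + 5) / 5 = 25/5 = 5
  mean(Y) = (6 + 2 + 9 + 2 + 6) / 5 = 25/5 = 5
  x̄ = (5, 5),  deviation x̄ - mu_0 = (5, 5) - (6, 7) = (-1, -2).

Step 2 — sample covariance matrix, S[i,j] = (1/(n-1)) · Σ_k (x_{k,i} - mean_i) · (x_{k,j} - mean_j), divisor n-1 = 4:
  S[X,X] = ((4)·(4) + (0)·(0) + (-2)·(-2) + (-2)·(-2) + (0)·(0)) / 4 = 24/4 = 6
  S[X,Y] = ((4)·(1) + (0)·(-3) + (-2)·(4) + (-2)·(-3) + (0)·(1)) / 4 = 2/4 = 0.5
  S[Y,Y] = ((1)·(1) + (-3)·(-3) + (4)·(4) + (-3)·(-3) + (1)·(1)) / 4 = 36/4 = 9
  S = [[6, 0.5],
 [0.5, 9]].

Step 3 — invert S. det(S) = 6·9 - (0.5)² = 53.75.
  S^{-1} = (1/det) · [[d, -b], [-b, a]] = [[0.1674, -0.0093],
 [-0.0093, 0.1116]].

Step 4 — quadratic form (x̄ - mu_0)^T · S^{-1} · (x̄ - mu_0):
  S^{-1} · (x̄ - mu_0) = (-0.1488, -0.214),
  (x̄ - mu_0)^T · [...] = (-1)·(-0.1488) + (-2)·(-0.214) = 0.5767.

Step 5 — scale by n: T² = 5 · 0.5767 = 2.8837.

T² ≈ 2.8837


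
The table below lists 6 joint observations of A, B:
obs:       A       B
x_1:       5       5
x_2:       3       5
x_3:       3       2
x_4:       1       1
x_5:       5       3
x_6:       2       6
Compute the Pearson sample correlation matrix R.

Step 1 — column means:
  mean(A) = (5 + 3 + 3 + 1 + 5 + 2) / 6 = 19/6 = 3.1667
  mean(B) = (5 + 5 + 2 + 1 + 3 + 6) / 6 = 22/6 = 3.6667

Step 2 — sample variances and covariances s[i,j] = (1/(n-1)) · Σ_k (x_{k,i} - mean_i) · (x_{k,j} - mean_j), with n-1 = 5:
  s[A,A] = ((1.8333)·(1.8333) + (-0.1667)·(-0.1667) + (-0.1667)·(-0.1667) + (-2.1667)·(-2.1667) + (1.8333)·(1.8333) + (-1.1667)·(-1.1667)) / 5 = 12.8333/5 = 2.5667
  s[A,B] = ((1.8333)·(1.3333) + (-0.1667)·(1.3333) + (-0.1667)·(-1.6667) + (-2.1667)·(-2.6667) + (1.8333)·(-0.6667) + (-1.1667)·(2.3333)) / 5 = 4.3333/5 = 0.8667
  s[B,B] = ((1.3333)·(1.3333) + (1.3333)·(1.3333) + (-1.6667)·(-1.6667) + (-2.6667)·(-2.6667) + (-0.6667)·(-0.6667) + (2.3333)·(2.3333)) / 5 = 19.3333/5 = 3.8667
  Sample standard deviations s_i = √(s[i,i]):
  s(A) = √(2.5667) = 1.6021
  s(B) = √(3.8667) = 1.9664

Step 3 — r_{ij} = s_{ij} / (s_i · s_j):
  r[A,A] = 1 (diagonal).
  r[A,B] = 0.8667 / (1.6021 · 1.9664) = 0.8667 / 3.1503 = 0.2751
  r[B,B] = 1 (diagonal).

R is symmetric with unit diagonal. Assembling:

R = [[1, 0.2751],
 [0.2751, 1]]


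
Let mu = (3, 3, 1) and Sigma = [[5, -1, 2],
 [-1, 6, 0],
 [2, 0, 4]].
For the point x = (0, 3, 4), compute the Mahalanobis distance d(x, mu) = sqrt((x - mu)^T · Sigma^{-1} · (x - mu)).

Step 1 — centre the observation: (x - mu) = (-3, 0, 3).

Step 2 — invert Sigma (cofactor / det for 3×3, or solve directly):
  Sigma^{-1} = [[0.2609, 0.0435, -0.1304],
 [0.0435, 0.1739, -0.0217],
 [-0.1304, -0.0217, 0.3152]].

Step 3 — form the quadratic (x - mu)^T · Sigma^{-1} · (x - mu):
  Sigma^{-1} · (x - mu) = (-1.1739, -0.1957, 1.337).
  (x - mu)^T · [Sigma^{-1} · (x - mu)] = (-3)·(-1.1739) + (0)·(-0.1957) + (3)·(1.337) = 7.5326.

Step 4 — take square root: d = √(7.5326) ≈ 2.7446.

d(x, mu) = √(7.5326) ≈ 2.7446


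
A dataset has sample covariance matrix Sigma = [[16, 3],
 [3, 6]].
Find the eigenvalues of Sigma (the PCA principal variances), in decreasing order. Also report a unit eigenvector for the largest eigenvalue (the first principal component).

Step 1 — characteristic polynomial of 2×2 Sigma:
  det(Sigma - λI) = λ² - trace · λ + det = 0.
  trace = 16 + 6 = 22, det = 16·6 - (3)² = 87.
Step 2 — discriminant:
  Δ = trace² - 4·det = 484 - 348 = 136.
Step 3 — eigenvalues:
  λ = (trace ± √Δ)/2 = (22 ± 11.6619)/2,
  λ_1 = 16.831,  λ_2 = 5.169.

Step 4 — unit eigenvector for λ_1: solve (Sigma - λ_1 I)v = 0. First row:
  (16 - 16.831)·v_x + (3)·v_y = 0, i.e. (-0.831)·v_x + (3)·v_y = 0,
  so v ∝ (b, λ_1 - a) = (3, 0.831) = u.
  ||u|| = √((3)² + (0.831)²) = √(9.6905) ≈ 3.113,
  v_1 = u/||u|| ≈ (0.9637, 0.2669) (||v_1|| = 1).

λ_1 = 16.831,  λ_2 = 5.169;  v_1 ≈ (0.9637, 0.2669)


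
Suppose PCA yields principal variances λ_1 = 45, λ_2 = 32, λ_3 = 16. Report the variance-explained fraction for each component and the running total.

Step 1 — total variance = trace(Sigma) = Σ λ_i = 45 + 32 + 16 = 93.

Step 2 — fraction explained by component i = λ_i / Σ λ:
  PC1: 45/93 = 0.4839
  PC2: 32/93 = 0.3441
  PC3: 16/93 = 0.172

Step 3 — cumulative fraction after k components = (λ_1 + ... + λ_k) / Σ λ:
  k = 1: 45/93 = 0.4839
  k = 2: (45 + 32)/93 = 77/93 = 0.828
  k = 3: (45 + 32 + 16)/93 = 93/93 = 1

Summary (fraction, with percent):

explained: PC1 0.4839 (48.39%), PC2 0.3441 (34.41%), PC3 0.172 (17.2%);  cumulative: 0.4839, 0.828, 1


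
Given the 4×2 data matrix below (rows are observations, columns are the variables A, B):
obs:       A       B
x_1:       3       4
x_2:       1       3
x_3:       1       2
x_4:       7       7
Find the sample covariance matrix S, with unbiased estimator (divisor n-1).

Step 1 — column means:
  mean(A) = (3 + 1 + 1 + 7) / 4 = 12/4 = 3
  mean(B) = (4 + 3 + 2 + 7) / 4 = 16/4 = 4

Step 2 — sample covariance S[i,j] = (1/(n-1)) · Σ_k (x_{k,i} - mean_i) · (x_{k,j} - mean_j), with n-1 = 3.
  S[A,A] = ((0)·(0) + (-2)·(-2) + (-2)·(-2) + (4)·(4)) / 3 = 24/3 = 8
  S[A,B] = ((0)·(0) + (-2)·(-1) + (-2)·(-2) + (4)·(3)) / 3 = 18/3 = 6
  S[B,B] = ((0)·(0) + (-1)·(-1) + (-2)·(-2) + (3)·(3)) / 3 = 14/3 = 4.6667

S is symmetric (S[j,i] = S[i,j]). Assembling:

S = [[8, 6],
 [6, 4.6667]]


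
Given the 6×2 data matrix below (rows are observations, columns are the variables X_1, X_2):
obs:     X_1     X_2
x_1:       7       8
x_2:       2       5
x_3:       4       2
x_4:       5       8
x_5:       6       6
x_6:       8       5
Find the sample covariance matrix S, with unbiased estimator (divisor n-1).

Step 1 — column means:
  mean(X_1) = (7 + 2 + 4 + 5 + 6 + 8) / 6 = 32/6 = 5.3333
  mean(X_2) = (8 + 5 + 2 + 8 + 6 + 5) / 6 = 34/6 = 5.6667

Step 2 — sample covariance S[i,j] = (1/(n-1)) · Σ_k (x_{k,i} - mean_i) · (x_{k,j} - mean_j), with n-1 = 5.
  S[X_1,X_1] = ((1.6667)·(1.6667) + (-3.3333)·(-3.3333) + (-1.3333)·(-1.3333) + (-0.3333)·(-0.3333) + (0.6667)·(0.6667) + (2.6667)·(2.6667)) / 5 = 23.3333/5 = 4.6667
  S[X_1,X_2] = ((1.6667)·(2.3333) + (-3.3333)·(-0.6667) + (-1.3333)·(-3.6667) + (-0.3333)·(2.3333) + (0.6667)·(0.3333) + (2.6667)·(-0.6667)) / 5 = 8.6667/5 = 1.7333
  S[X_2,X_2] = ((2.3333)·(2.3333) + (-0.6667)·(-0.6667) + (-3.6667)·(-3.6667) + (2.3333)·(2.3333) + (0.3333)·(0.3333) + (-0.6667)·(-0.6667)) / 5 = 25.3333/5 = 5.0667

S is symmetric (S[j,i] = S[i,j]). Assembling:

S = [[4.6667, 1.7333],
 [1.7333, 5.0667]]


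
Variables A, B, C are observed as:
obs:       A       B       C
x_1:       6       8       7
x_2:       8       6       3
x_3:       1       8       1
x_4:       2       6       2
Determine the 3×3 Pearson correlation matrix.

Step 1 — column means:
  mean(A) = (6 + 8 + 1 + 2) / 4 = 17/4 = 4.25
  mean(B) = (8 + 6 + 8 + 6) / 4 = 28/4 = 7
  mean(C) = (7 + 3 + 1 + 2) / 4 = 13/4 = 3.25

Step 2 — sample variances and covariances s[i,j] = (1/(n-1)) · Σ_k (x_{k,i} - mean_i) · (x_{k,j} - mean_j), with n-1 = 3:
  s[A,A] = ((1.75)·(1.75) + (3.75)·(3.75) + (-3.25)·(-3.25) + (-2.25)·(-2.25)) / 3 = 32.75/3 = 10.9167
  s[A,B] = ((1.75)·(1) + (3.75)·(-1) + (-3.25)·(1) + (-2.25)·(-1)) / 3 = -3/3 = -1
  s[A,C] = ((1.75)·(3.75) + (3.75)·(-0.25) + (-3.25)·(-2.25) + (-2.25)·(-1.25)) / 3 = 15.75/3 = 5.25
  s[B,B] = ((1)·(1) + (-1)·(-1) + (1)·(1) + (-1)·(-1)) / 3 = 4/3 = 1.3333
  s[B,C] = ((1)·(3.75) + (-1)·(-0.25) + (1)·(-2.25) + (-1)·(-1.25)) / 3 = 3/3 = 1
  s[C,C] = ((3.75)·(3.75) + (-0.25)·(-0.25) + (-2.25)·(-2.25) + (-1.25)·(-1.25)) / 3 = 20.75/3 = 6.9167
  Sample standard deviations s_i = √(s[i,i]):
  s(A) = √(10.9167) = 3.304
  s(B) = √(1.3333) = 1.1547
  s(C) = √(6.9167) = 2.63

Step 3 — r_{ij} = s_{ij} / (s_i · s_j):
  r[A,A] = 1 (diagonal).
  r[A,B] = -1 / (3.304 · 1.1547) = -1 / 3.8152 = -0.2621
  r[A,C] = 5.25 / (3.304 · 2.63) = 5.25 / 8.6895 = 0.6042
  r[B,B] = 1 (diagonal).
  r[B,C] = 1 / (1.1547 · 2.63) = 1 / 3.0368 = 0.3293
  r[C,C] = 1 (diagonal).

R is symmetric with unit diagonal. Assembling:

R = [[1, -0.2621, 0.6042],
 [-0.2621, 1, 0.3293],
 [0.6042, 0.3293, 1]]


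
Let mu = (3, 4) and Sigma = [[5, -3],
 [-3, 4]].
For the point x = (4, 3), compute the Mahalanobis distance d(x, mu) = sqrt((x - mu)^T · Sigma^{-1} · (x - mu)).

Step 1 — centre the observation: (x - mu) = (1, -1).

Step 2 — invert Sigma. det(Sigma) = 5·4 - (-3)² = 11.
  Sigma^{-1} = (1/det) · [[d, -b], [-b, a]] = [[0.3636, 0.2727],
 [0.2727, 0.4545]].

Step 3 — form the quadratic (x - mu)^T · Sigma^{-1} · (x - mu):
  Sigma^{-1} · (x - mu) = (0.0909, -0.1818).
  (x - mu)^T · [Sigma^{-1} · (x - mu)] = (1)·(0.0909) + (-1)·(-0.1818) = 0.2727.

Step 4 — take square root: d = √(0.2727) ≈ 0.5222.

d(x, mu) = √(0.2727) ≈ 0.5222


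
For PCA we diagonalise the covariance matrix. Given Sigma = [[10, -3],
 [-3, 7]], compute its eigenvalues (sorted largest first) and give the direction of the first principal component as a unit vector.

Step 1 — characteristic polynomial of 2×2 Sigma:
  det(Sigma - λI) = λ² - trace · λ + det = 0.
  trace = 10 + 7 = 17, det = 10·7 - (-3)² = 61.
Step 2 — discriminant:
  Δ = trace² - 4·det = 289 - 244 = 45.
Step 3 — eigenvalues:
  λ = (trace ± √Δ)/2 = (17 ± 6.7082)/2,
  λ_1 = 11.8541,  λ_2 = 5.1459.

Step 4 — unit eigenvector for λ_1: solve (Sigma - λ_1 I)v = 0. First row:
  (10 - 11.8541)·v_x + (-3)·v_y = 0, i.e. (-1.8541)·v_x + (-3)·v_y = 0,
  so v ∝ (b, λ_1 - a) = (-3, 1.8541); multiply by -1 so the first entry is positive: u = (3, -1.8541).
  ||u|| = √((3)² + (-1.8541)²) = √(12.4377) ≈ 3.5267,
  v_1 = u/||u|| ≈ (0.8507, -0.5257) (||v_1|| = 1).

λ_1 = 11.8541,  λ_2 = 5.1459;  v_1 ≈ (0.8507, -0.5257)


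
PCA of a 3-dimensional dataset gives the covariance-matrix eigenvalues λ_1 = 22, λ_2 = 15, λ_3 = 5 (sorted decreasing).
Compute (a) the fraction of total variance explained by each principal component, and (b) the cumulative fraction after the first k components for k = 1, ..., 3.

Step 1 — total variance = trace(Sigma) = Σ λ_i = 22 + 15 + 5 = 42.

Step 2 — fraction explained by component i = λ_i / Σ λ:
  PC1: 22/42 = 0.5238
  PC2: 15/42 = 0.3571
  PC3: 5/42 = 0.119

Step 3 — cumulative fraction after k components = (λ_1 + ... + λ_k) / Σ λ:
  k = 1: 22/42 = 0.5238
  k = 2: (22 + 15)/42 = 37/42 = 0.881
  k = 3: (22 + 15 + 5)/42 = 42/42 = 1

Summary (fraction, with percent):

explained: PC1 0.5238 (52.38%), PC2 0.3571 (35.71%), PC3 0.119 (11.9%);  cumulative: 0.5238, 0.881, 1


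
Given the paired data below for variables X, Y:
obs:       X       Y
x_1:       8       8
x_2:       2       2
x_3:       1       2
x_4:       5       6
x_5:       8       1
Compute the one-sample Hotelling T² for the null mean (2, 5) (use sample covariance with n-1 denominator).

Step 1 — sample mean vector:
  mean(X) = (8 + 2 + 1 + 5 + 8) / 5 = 24/5 = 4.8
  mean(Y) = (8 + 2 + 2 + 6 + 1) / 5 = 19/5 = 3.8
  x̄ = (4.8, 3.8),  deviation x̄ - mu_0 = (4.8, 3.8) - (2, 5) = (2.8, -1.2).

Step 2 — sample covariance matrix, S[i,j] = (1/(n-1)) · Σ_k (x_{k,i} - mean_i) · (x_{k,j} - mean_j), divisor n-1 = 4:
  S[X,X] = ((3.2)·(3.2) + (-2.8)·(-2.8) + (-3.8)·(-3.8) + (0.2)·(0.2) + (3.2)·(3.2)) / 4 = 42.8/4 = 10.7
  S[X,Y] = ((3.2)·(4.2) + (-2.8)·(-1.8) + (-3.8)·(-1.8) + (0.2)·(2.2) + (3.2)·(-2.8)) / 4 = 16.8/4 = 4.2
  S[Y,Y] = ((4.2)·(4.2) + (-1.8)·(-1.8) + (-1.8)·(-1.8) + (2.2)·(2.2) + (-2.8)·(-2.8)) / 4 = 36.8/4 = 9.2
  S = [[10.7, 4.2],
 [4.2, 9.2]].

Step 3 — invert S. det(S) = 10.7·9.2 - (4.2)² = 80.8.
  S^{-1} = (1/det) · [[d, -b], [-b, a]] = [[0.1139, -0.052],
 [-0.052, 0.1324]].

Step 4 — quadratic form (x̄ - mu_0)^T · S^{-1} · (x̄ - mu_0):
  S^{-1} · (x̄ - mu_0) = (0.3812, -0.3045),
  (x̄ - mu_0)^T · [...] = (2.8)·(0.3812) + (-1.2)·(-0.3045) = 1.4327.

Step 5 — scale by n: T² = 5 · 1.4327 = 7.1634.

T² ≈ 7.1634


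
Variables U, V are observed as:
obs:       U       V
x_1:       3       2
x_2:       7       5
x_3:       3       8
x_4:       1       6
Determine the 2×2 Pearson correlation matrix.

Step 1 — column means:
  mean(U) = (3 + 7 + 3 + 1) / 4 = 14/4 = 3.5
  mean(V) = (2 + 5 + 8 + 6) / 4 = 21/4 = 5.25

Step 2 — sample variances and covariances s[i,j] = (1/(n-1)) · Σ_k (x_{k,i} - mean_i) · (x_{k,j} - mean_j), with n-1 = 3:
  s[U,U] = ((-0.5)·(-0.5) + (3.5)·(3.5) + (-0.5)·(-0.5) + (-2.5)·(-2.5)) / 3 = 19/3 = 6.3333
  s[U,V] = ((-0.5)·(-3.25) + (3.5)·(-0.25) + (-0.5)·(2.75) + (-2.5)·(0.75)) / 3 = -2.5/3 = -0.8333
  s[V,V] = ((-3.25)·(-3.25) + (-0.25)·(-0.25) + (2.75)·(2.75) + (0.75)·(0.75)) / 3 = 18.75/3 = 6.25
  Sample standard deviations s_i = √(s[i,i]):
  s(U) = √(6.3333) = 2.5166
  s(V) = √(6.25) = 2.5

Step 3 — r_{ij} = s_{ij} / (s_i · s_j):
  r[U,U] = 1 (diagonal).
  r[U,V] = -0.8333 / (2.5166 · 2.5) = -0.8333 / 6.2915 = -0.1325
  r[V,V] = 1 (diagonal).

R is symmetric with unit diagonal. Assembling:

R = [[1, -0.1325],
 [-0.1325, 1]]


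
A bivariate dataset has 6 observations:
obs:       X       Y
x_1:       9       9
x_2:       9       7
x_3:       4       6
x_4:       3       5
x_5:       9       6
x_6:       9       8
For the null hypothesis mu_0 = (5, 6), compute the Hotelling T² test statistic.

Step 1 — sample mean vector:
  mean(X) = (9 + 9 + 4 + 3 + 9 + 9) / 6 = 43/6 = 7.1667
  mean(Y) = (9 + 7 + 6 + 5 + 6 + 8) / 6 = 41/6 = 6.8333
  x̄ = (7.1667, 6.8333),  deviation x̄ - mu_0 = (7.1667, 6.8333) - (5, 6) = (2.1667, 0.8333).

Step 2 — sample covariance matrix, S[i,j] = (1/(n-1)) · Σ_k (x_{k,i} - mean_i) · (x_{k,j} - mean_j), divisor n-1 = 5:
  S[X,X] = ((1.8333)·(1.8333) + (1.8333)·(1.8333) + (-3.1667)·(-3.1667) + (-4.1667)·(-4.1667) + (1.8333)·(1.8333) + (1.8333)·(1.8333)) / 5 = 40.8333/5 = 8.1667
  S[X,Y] = ((1.8333)·(2.1667) + (1.8333)·(0.1667) + (-3.1667)·(-0.8333) + (-4.1667)·(-1.8333) + (1.8333)·(-0.8333) + (1.8333)·(1.1667)) / 5 = 15.1667/5 = 3.0333
  S[Y,Y] = ((2.1667)·(2.1667) + (0.1667)·(0.1667) + (-0.8333)·(-0.8333) + (-1.8333)·(-1.8333) + (-0.8333)·(-0.8333) + (1.1667)·(1.1667)) / 5 = 10.8333/5 = 2.1667
  S = [[8.1667, 3.0333],
 [3.0333, 2.1667]].

Step 3 — invert S. det(S) = 8.1667·2.1667 - (3.0333)² = 8.4933.
  S^{-1} = (1/det) · [[d, -b], [-b, a]] = [[0.2551, -0.3571],
 [-0.3571, 0.9615]].

Step 4 — quadratic form (x̄ - mu_0)^T · S^{-1} · (x̄ - mu_0):
  S^{-1} · (x̄ - mu_0) = (0.2551, 0.0275),
  (x̄ - mu_0)^T · [...] = (2.1667)·(0.2551) + (0.8333)·(0.0275) = 0.5756.

Step 5 — scale by n: T² = 6 · 0.5756 = 3.4537.

T² ≈ 3.4537


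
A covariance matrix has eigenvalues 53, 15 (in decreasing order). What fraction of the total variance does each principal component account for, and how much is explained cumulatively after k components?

Step 1 — total variance = trace(Sigma) = Σ λ_i = 53 + 15 = 68.

Step 2 — fraction explained by component i = λ_i / Σ λ:
  PC1: 53/68 = 0.7794
  PC2: 15/68 = 0.2206

Step 3 — cumulative fraction after k components = (λ_1 + ... + λ_k) / Σ λ:
  k = 1: 53/68 = 0.7794
  k = 2: (53 + 15)/68 = 68/68 = 1

Summary (fraction, with percent):

explained: PC1 0.7794 (77.94%), PC2 0.2206 (22.06%);  cumulative: 0.7794, 1


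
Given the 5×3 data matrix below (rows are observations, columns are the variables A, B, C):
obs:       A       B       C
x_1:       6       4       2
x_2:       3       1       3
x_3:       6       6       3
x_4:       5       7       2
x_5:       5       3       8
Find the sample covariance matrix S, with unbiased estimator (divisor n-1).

Step 1 — column means:
  mean(A) = (6 + 3 + 6 + 5 + 5) / 5 = 25/5 = 5
  mean(B) = (4 + 1 + 6 + 7 + 3) / 5 = 21/5 = 4.2
  mean(C) = (2 + 3 + 3 + 2 + 8) / 5 = 18/5 = 3.6

Step 2 — sample covariance S[i,j] = (1/(n-1)) · Σ_k (x_{k,i} - mean_i) · (x_{k,j} - mean_j), with n-1 = 4.
  S[A,A] = ((1)·(1) + (-2)·(-2) + (1)·(1) + (0)·(0) + (0)·(0)) / 4 = 6/4 = 1.5
  S[A,B] = ((1)·(-0.2) + (-2)·(-3.2) + (1)·(1.8) + (0)·(2.8) + (0)·(-1.2)) / 4 = 8/4 = 2
  S[A,C] = ((1)·(-1.6) + (-2)·(-0.6) + (1)·(-0.6) + (0)·(-1.6) + (0)·(4.4)) / 4 = -1/4 = -0.25
  S[B,B] = ((-0.2)·(-0.2) + (-3.2)·(-3.2) + (1.8)·(1.8) + (2.8)·(2.8) + (-1.2)·(-1.2)) / 4 = 22.8/4 = 5.7
  S[B,C] = ((-0.2)·(-1.6) + (-3.2)·(-0.6) + (1.8)·(-0.6) + (2.8)·(-1.6) + (-1.2)·(4.4)) / 4 = -8.6/4 = -2.15
  S[C,C] = ((-1.6)·(-1.6) + (-0.6)·(-0.6) + (-0.6)·(-0.6) + (-1.6)·(-1.6) + (4.4)·(4.4)) / 4 = 25.2/4 = 6.3

S is symmetric (S[j,i] = S[i,j]). Assembling:

S = [[1.5, 2, -0.25],
 [2, 5.7, -2.15],
 [-0.25, -2.15, 6.3]]


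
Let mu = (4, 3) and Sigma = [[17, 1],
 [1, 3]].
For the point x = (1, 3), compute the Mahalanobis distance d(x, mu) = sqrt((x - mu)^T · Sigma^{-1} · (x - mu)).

Step 1 — centre the observation: (x - mu) = (-3, 0).

Step 2 — invert Sigma. det(Sigma) = 17·3 - (1)² = 50.
  Sigma^{-1} = (1/det) · [[d, -b], [-b, a]] = [[0.06, -0.02],
 [-0.02, 0.34]].

Step 3 — form the quadratic (x - mu)^T · Sigma^{-1} · (x - mu):
  Sigma^{-1} · (x - mu) = (-0.18, 0.06).
  (x - mu)^T · [Sigma^{-1} · (x - mu)] = (-3)·(-0.18) + (0)·(0.06) = 0.54.

Step 4 — take square root: d = √(0.54) ≈ 0.7348.

d(x, mu) = √(0.54) ≈ 0.7348


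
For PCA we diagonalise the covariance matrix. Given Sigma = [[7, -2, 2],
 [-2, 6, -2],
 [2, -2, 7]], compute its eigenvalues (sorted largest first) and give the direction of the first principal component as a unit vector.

Step 1 — characteristic polynomial p(λ) = det(λI - Sigma) = λ³ - tr·λ² + c_1·λ - det, where tr = trace, c_1 = sum of the principal 2×2 minors, det = det(Sigma):
  tr = 7 + 6 + 7 = 20,
  c_1 = (7·6 - (-2)²) + (7·7 - (2)²) + (6·7 - (-2)²) = 38 + 45 + 38 = 121,
  det = 7·(6·7 - (-2)²) - (-2)·((-2)·7 - (-2)·(2)) + (2)·((-2)·(-2) - 6·(2)) = 7·(38) - (-2)·(-10) + (2)·(-8) = 230.
  So p(λ) = λ³ - 20λ² + 121λ - 230.
Step 2 — look for an integer root (rational root theorem: any rational root is an integer divisor of 230). Testing λ = 5:
  p(5) = 125 - 500 + 605 - 230 = 0  ✓
  Dividing out (λ - 5): p(λ) = (λ - 5)(λ² - 15λ + 46).
Step 3 — remaining eigenvalues from the quadratic λ² - 15λ + 46 = 0:
  Δ = 15² - 4·46 = 225 - 184 = 41,  λ = (15 ± √41)/2 = (15 ± 6.4031)/2 ≈ 10.7016 or 4.2984.
  Sorted: λ_1 = 10.7016,  λ_2 = 5,  λ_3 = 4.2984  (check: sum = 20 = tr ✓).

Step 4 — unit eigenvector for λ_1 ≈ 10.7016: v spans the null space of (Sigma - λ_1 I), whose rows are
  r_1 = (-3.7016, -2, 2),  r_2 = (-2, -4.7016, -2),  r_3 = (2, -2, -3.7016).
  v is orthogonal to every row, so take v ∝ r_1 × r_2 = ((-2)·(-2) - (2)·(-4.7016), (2)·(-2) - (-3.7016)·(-2), (-3.7016)·(-4.7016) - (-2)·(-2)) ≈ (13.4031, -11.4031, 13.4031).
  Let u = (13.4031, -11.4031, 13.4031).
  ||u|| = √((13.4031)² + (-11.4031)² + (13.4031)²) = √(489.3187) ≈ 22.1205,  v_1 = u/||u|| ≈ (0.6059, -0.5155, 0.6059) (||v_1|| = 1).

λ_1 = 10.7016,  λ_2 = 5,  λ_3 = 4.2984;  v_1 ≈ (0.6059, -0.5155, 0.6059)


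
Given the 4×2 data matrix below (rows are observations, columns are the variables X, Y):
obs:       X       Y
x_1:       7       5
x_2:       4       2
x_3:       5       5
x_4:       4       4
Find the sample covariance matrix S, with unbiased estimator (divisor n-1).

Step 1 — column means:
  mean(X) = (7 + 4 + 5 + 4) / 4 = 20/4 = 5
  mean(Y) = (5 + 2 + 5 + 4) / 4 = 16/4 = 4

Step 2 — sample covariance S[i,j] = (1/(n-1)) · Σ_k (x_{k,i} - mean_i) · (x_{k,j} - mean_j), with n-1 = 3.
  S[X,X] = ((2)·(2) + (-1)·(-1) + (0)·(0) + (-1)·(-1)) / 3 = 6/3 = 2
  S[X,Y] = ((2)·(1) + (-1)·(-2) + (0)·(1) + (-1)·(0)) / 3 = 4/3 = 1.3333
  S[Y,Y] = ((1)·(1) + (-2)·(-2) + (1)·(1) + (0)·(0)) / 3 = 6/3 = 2

S is symmetric (S[j,i] = S[i,j]). Assembling:

S = [[2, 1.3333],
 [1.3333, 2]]


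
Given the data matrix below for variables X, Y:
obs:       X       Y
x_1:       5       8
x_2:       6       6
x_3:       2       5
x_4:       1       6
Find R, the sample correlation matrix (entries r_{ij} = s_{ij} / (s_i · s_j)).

Step 1 — column means:
  mean(X) = (5 + 6 + 2 + 1) / 4 = 14/4 = 3.5
  mean(Y) = (8 + 6 + 5 + 6) / 4 = 25/4 = 6.25

Step 2 — sample variances and covariances s[i,j] = (1/(n-1)) · Σ_k (x_{k,i} - mean_i) · (x_{k,j} - mean_j), with n-1 = 3:
  s[X,X] = ((1.5)·(1.5) + (2.5)·(2.5) + (-1.5)·(-1.5) + (-2.5)·(-2.5)) / 3 = 17/3 = 5.6667
  s[X,Y] = ((1.5)·(1.75) + (2.5)·(-0.25) + (-1.5)·(-1.25) + (-2.5)·(-0.25)) / 3 = 4.5/3 = 1.5
  s[Y,Y] = ((1.75)·(1.75) + (-0.25)·(-0.25) + (-1.25)·(-1.25) + (-0.25)·(-0.25)) / 3 = 4.75/3 = 1.5833
  Sample standard deviations s_i = √(s[i,i]):
  s(X) = √(5.6667) = 2.3805
  s(Y) = √(1.5833) = 1.2583

Step 3 — r_{ij} = s_{ij} / (s_i · s_j):
  r[X,X] = 1 (diagonal).
  r[X,Y] = 1.5 / (2.3805 · 1.2583) = 1.5 / 2.9954 = 0.5008
  r[Y,Y] = 1 (diagonal).

R is symmetric with unit diagonal. Assembling:

R = [[1, 0.5008],
 [0.5008, 1]]


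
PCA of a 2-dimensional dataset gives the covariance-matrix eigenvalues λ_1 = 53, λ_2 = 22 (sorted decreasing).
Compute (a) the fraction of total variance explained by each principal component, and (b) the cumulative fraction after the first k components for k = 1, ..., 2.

Step 1 — total variance = trace(Sigma) = Σ λ_i = 53 + 22 = 75.

Step 2 — fraction explained by component i = λ_i / Σ λ:
  PC1: 53/75 = 0.7067
  PC2: 22/75 = 0.2933

Step 3 — cumulative fraction after k components = (λ_1 + ... + λ_k) / Σ λ:
  k = 1: 53/75 = 0.7067
  k = 2: (53 + 22)/75 = 75/75 = 1

Summary (fraction, with percent):

explained: PC1 0.7067 (70.67%), PC2 0.2933 (29.33%);  cumulative: 0.7067, 1


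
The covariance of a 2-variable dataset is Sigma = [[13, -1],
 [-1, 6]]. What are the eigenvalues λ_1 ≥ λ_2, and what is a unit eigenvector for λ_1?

Step 1 — characteristic polynomial of 2×2 Sigma:
  det(Sigma - λI) = λ² - trace · λ + det = 0.
  trace = 13 + 6 = 19, det = 13·6 - (-1)² = 77.
Step 2 — discriminant:
  Δ = trace² - 4·det = 361 - 308 = 53.
Step 3 — eigenvalues:
  λ = (trace ± √Δ)/2 = (19 ± 7.2801)/2,
  λ_1 = 13.1401,  λ_2 = 5.8599.

Step 4 — unit eigenvector for λ_1: solve (Sigma - λ_1 I)v = 0. First row:
  (13 - 13.1401)·v_x + (-1)·v_y = 0, i.e. (-0.1401)·v_x + (-1)·v_y = 0,
  so v ∝ (b, λ_1 - a) = (-1, 0.1401); multiply by -1 so the first entry is positive: u = (1, -0.1401).
  ||u|| = √((1)² + (-0.1401)²) = √(1.0196) ≈ 1.0098,
  v_1 = u/||u|| ≈ (0.9903, -0.1387) (||v_1|| = 1).

λ_1 = 13.1401,  λ_2 = 5.8599;  v_1 ≈ (0.9903, -0.1387)


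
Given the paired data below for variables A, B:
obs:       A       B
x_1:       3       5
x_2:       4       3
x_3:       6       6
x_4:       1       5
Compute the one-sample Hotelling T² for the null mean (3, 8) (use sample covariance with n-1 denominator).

Step 1 — sample mean vector:
  mean(A) = (3 + 4 + 6 + 1) / 4 = 14/4 = 3.5
  mean(B) = (5 + 3 + 6 + 5) / 4 = 19/4 = 4.75
  x̄ = (3.5, 4.75),  deviation x̄ - mu_0 = (3.5, 4.75) - (3, 8) = (0.5, -3.25).

Step 2 — sample covariance matrix, S[i,j] = (1/(n-1)) · Σ_k (x_{k,i} - mean_i) · (x_{k,j} - mean_j), divisor n-1 = 3:
  S[A,A] = ((-0.5)·(-0.5) + (0.5)·(0.5) + (2.5)·(2.5) + (-2.5)·(-2.5)) / 3 = 13/3 = 4.3333
  S[A,B] = ((-0.5)·(0.25) + (0.5)·(-1.75) + (2.5)·(1.25) + (-2.5)·(0.25)) / 3 = 1.5/3 = 0.5
  S[B,B] = ((0.25)·(0.25) + (-1.75)·(-1.75) + (1.25)·(1.25) + (0.25)·(0.25)) / 3 = 4.75/3 = 1.5833
  S = [[4.3333, 0.5],
 [0.5, 1.5833]].

Step 3 — invert S. det(S) = 4.3333·1.5833 - (0.5)² = 6.6111.
  S^{-1} = (1/det) · [[d, -b], [-b, a]] = [[0.2395, -0.0756],
 [-0.0756, 0.6555]].

Step 4 — quadratic form (x̄ - mu_0)^T · S^{-1} · (x̄ - mu_0):
  S^{-1} · (x̄ - mu_0) = (0.3655, -2.1681),
  (x̄ - mu_0)^T · [...] = (0.5)·(0.3655) + (-3.25)·(-2.1681) = 7.229.

Step 5 — scale by n: T² = 4 · 7.229 = 28.916.

T² ≈ 28.916


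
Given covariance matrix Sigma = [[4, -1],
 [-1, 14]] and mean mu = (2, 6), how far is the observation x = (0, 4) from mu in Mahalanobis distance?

Step 1 — centre the observation: (x - mu) = (-2, -2).

Step 2 — invert Sigma. det(Sigma) = 4·14 - (-1)² = 55.
  Sigma^{-1} = (1/det) · [[d, -b], [-b, a]] = [[0.2545, 0.0182],
 [0.0182, 0.0727]].

Step 3 — form the quadratic (x - mu)^T · Sigma^{-1} · (x - mu):
  Sigma^{-1} · (x - mu) = (-0.5455, -0.1818).
  (x - mu)^T · [Sigma^{-1} · (x - mu)] = (-2)·(-0.5455) + (-2)·(-0.1818) = 1.4545.

Step 4 — take square root: d = √(1.4545) ≈ 1.206.

d(x, mu) = √(1.4545) ≈ 1.206


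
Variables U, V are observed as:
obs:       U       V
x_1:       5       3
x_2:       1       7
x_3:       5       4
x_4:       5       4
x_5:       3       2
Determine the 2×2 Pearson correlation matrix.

Step 1 — column means:
  mean(U) = (5 + 1 + 5 + 5 + 3) / 5 = 19/5 = 3.8
  mean(V) = (3 + 7 + 4 + 4 + 2) / 5 = 20/5 = 4

Step 2 — sample variances and covariances s[i,j] = (1/(n-1)) · Σ_k (x_{k,i} - mean_i) · (x_{k,j} - mean_j), with n-1 = 4:
  s[U,U] = ((1.2)·(1.2) + (-2.8)·(-2.8) + (1.2)·(1.2) + (1.2)·(1.2) + (-0.8)·(-0.8)) / 4 = 12.8/4 = 3.2
  s[U,V] = ((1.2)·(-1) + (-2.8)·(3) + (1.2)·(0) + (1.2)·(0) + (-0.8)·(-2)) / 4 = -8/4 = -2
  s[V,V] = ((-1)·(-1) + (3)·(3) + (0)·(0) + (0)·(0) + (-2)·(-2)) / 4 = 14/4 = 3.5
  Sample standard deviations s_i = √(s[i,i]):
  s(U) = √(3.2) = 1.7889
  s(V) = √(3.5) = 1.8708

Step 3 — r_{ij} = s_{ij} / (s_i · s_j):
  r[U,U] = 1 (diagonal).
  r[U,V] = -2 / (1.7889 · 1.8708) = -2 / 3.3466 = -0.5976
  r[V,V] = 1 (diagonal).

R is symmetric with unit diagonal. Assembling:

R = [[1, -0.5976],
 [-0.5976, 1]]
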